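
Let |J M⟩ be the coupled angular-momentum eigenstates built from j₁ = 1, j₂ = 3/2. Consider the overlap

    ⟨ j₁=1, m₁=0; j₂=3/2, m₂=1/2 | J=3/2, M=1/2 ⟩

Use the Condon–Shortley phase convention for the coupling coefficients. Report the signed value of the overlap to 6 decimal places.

-0.258199  (= −√(1/15))

j₁+j₂−J=1  J+j₁−j₂=1  J−j₁+j₂=2  j₁+j₂+J+1=5
(j₁±m₁, j₂±m₂, J±M) = (1,1,2,1,2,1)
P² = 4/15
sum k=0..1:
  [0] +1/2 = 1/2
  [1] −1/1 = -1
S = -1/2
C² = P²·S² = 1/15 ; C = -0.258199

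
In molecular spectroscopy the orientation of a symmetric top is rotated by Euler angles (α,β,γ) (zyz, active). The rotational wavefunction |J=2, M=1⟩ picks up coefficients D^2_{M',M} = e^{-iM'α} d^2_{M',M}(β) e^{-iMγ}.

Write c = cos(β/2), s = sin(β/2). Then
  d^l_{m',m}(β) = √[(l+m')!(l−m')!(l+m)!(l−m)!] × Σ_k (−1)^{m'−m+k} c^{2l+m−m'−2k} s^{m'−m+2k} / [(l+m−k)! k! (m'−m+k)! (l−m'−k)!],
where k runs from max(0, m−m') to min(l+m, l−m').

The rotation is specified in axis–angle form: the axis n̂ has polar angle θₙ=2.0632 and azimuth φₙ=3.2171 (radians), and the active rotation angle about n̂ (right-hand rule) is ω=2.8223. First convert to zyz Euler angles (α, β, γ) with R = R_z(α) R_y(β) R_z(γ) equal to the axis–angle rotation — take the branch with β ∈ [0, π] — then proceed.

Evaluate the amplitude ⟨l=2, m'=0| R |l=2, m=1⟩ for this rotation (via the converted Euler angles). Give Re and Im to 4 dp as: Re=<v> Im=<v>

Re=0.5227 Im=-0.1350

Axis–angle → zyz. n̂ = (sinθₙcosφₙ, sinθₙsinφₙ, cosθₙ) = (-0.878688, -0.066474, -0.472745), ω = 2.8223.
R = I cosω + sinω [n̂]ₓ + (1−cosω) n̂n̂ᵀ gives
  R = [+0.555705, +0.262260, +0.788931; -0.034525, -0.940843, +0.337078; +0.830662, -0.214554, -0.513777]
β = atan2(√(R₁₃²+R₂₃²), R₃₃) = 2.110378; α = atan2(R₂₃, R₁₃) mod 2π = 0.403783; γ = atan2(R₃₂, −R₃₁) mod 2π = 3.394361
First d^2_{0,1}(β=2.1104), then the phase factors e^{-i(0)α} and e^{-i(1)γ}:
c=cos(2.110378/2)=0.493063, s=sin(2.110378/2)=0.869993; N=√[2·2·6·1]=4.898979
Admissible k: 1..2 (factorial args all ≥0)
  k=1: (−1)^0·4.8990/(2)·0.4931^3·0.8700^1 = +0.255446
  k=2: (−1)^1·4.8990/(2)·0.4931^1·0.8700^3 = -0.795291
d^2_{0,1}(2.1104) = +0.255446 -0.795291 = -0.539845
D = (+1.000000+0.000000i)·(-0.539845)·(-0.968224+0.250085i) = +0.522691-0.135007i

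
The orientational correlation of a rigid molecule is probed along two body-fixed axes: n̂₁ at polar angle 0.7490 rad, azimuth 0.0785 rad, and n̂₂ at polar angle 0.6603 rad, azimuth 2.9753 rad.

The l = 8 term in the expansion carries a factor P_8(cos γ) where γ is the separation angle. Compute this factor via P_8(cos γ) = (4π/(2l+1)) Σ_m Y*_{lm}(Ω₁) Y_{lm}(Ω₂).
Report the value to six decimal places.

0.024262

Addition theorem: P_8(cos γ) = (4π/17) Σ_m Y*_{lm}(Ω₁) Y_{lm}(Ω₂), m = −8…8:
  m=-8: (0.019272, 0.013993) × (0.002459, 0.010027) = (-0.000093, 0.000228)  (running Σ = (-0.000093, 0.000228))
  m=-7: (0.087380, 0.053513) × (-0.021038, -0.048839) = (0.000775, -0.005393)  (running Σ = (0.000682, -0.005166))
  m=-6: (0.235526, 0.119936) × (0.090810, 0.140733) = (0.004509, 0.044038)  (running Σ = (0.005192, 0.038872))
  m=-5: (0.406345, 0.168219) × (-0.238795, -0.261875) = (-0.052981, -0.146581)  (running Σ = (-0.047789, -0.107710))
  m=-4: (0.397977, 0.129241) × (0.379507, 0.297694) = (0.112561, 0.167523)  (running Σ = (0.064771, 0.059813))
  m=-3: (0.053872, 0.012927) × (-0.273564, -0.149051) = (-0.012811, -0.011566)  (running Σ = (0.051961, 0.048247))
  m=-2: (-0.350589, -0.055499) × (-0.154647, -0.053418) = (0.051253, 0.027310)  (running Σ = (0.103213, 0.075558))
  m=-1: (-0.235594, -0.018532) × (0.397665, 0.066745) = (-0.092451, -0.023094)  (running Σ = (0.010763, 0.052463))
  m=0: (0.290078, -0.000000) × (0.038940, 0.000000) = (0.011296, 0.000000)  (running Σ = (0.022059, 0.052463))
  m=1: (0.235594, -0.018532) × (-0.397665, 0.066745) = (-0.092451, 0.023094)  (running Σ = (-0.070392, 0.075558))
  m=2: (-0.350589, 0.055499) × (-0.154647, 0.053418) = (0.051253, -0.027310)  (running Σ = (-0.019139, 0.048247))
  m=3: (-0.053872, 0.012927) × (0.273564, -0.149051) = (-0.012811, 0.011566)  (running Σ = (-0.031950, 0.059813))
  m=4: (0.397977, -0.129241) × (0.379507, -0.297694) = (0.112561, -0.167523)  (running Σ = (0.080611, -0.107710))
  m=5: (-0.406345, 0.168219) × (0.238795, -0.261875) = (-0.052981, 0.146581)  (running Σ = (0.027630, 0.038872))
  m=6: (0.235526, -0.119936) × (0.090810, -0.140733) = (0.004509, -0.044038)  (running Σ = (0.032139, -0.005166))
  m=7: (-0.087380, 0.053513) × (0.021038, -0.048839) = (0.000775, 0.005393)  (running Σ = (0.032914, 0.000228))
  m=8: (0.019272, -0.013993) × (0.002459, -0.010027) = (-0.000093, -0.000228)  (running Σ = (0.032821, -0.000000))
Σ over m = (0.032821, -0.000000); ×(4π/17) → (0.024262, -0.000000). Real part: 0.024262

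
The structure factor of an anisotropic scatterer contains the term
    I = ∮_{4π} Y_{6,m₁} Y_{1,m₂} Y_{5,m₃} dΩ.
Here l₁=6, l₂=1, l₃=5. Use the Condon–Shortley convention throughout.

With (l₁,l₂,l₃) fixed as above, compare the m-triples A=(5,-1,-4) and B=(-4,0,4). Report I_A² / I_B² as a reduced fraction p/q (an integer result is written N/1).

11/4

l's match ⇒ only the (l;m) 3-j factors differ between A and B.
A: triangle coeff Δ(6,1,5) = 1/858; Σ_t [0,0]: t=0:+1/725760 = 1/725760; (3j)²=5/78 [(6 1 5; 5 -1 -4)], sign=-1
B: triangle coeff Δ(6,1,5) = 1/858; Σ_t [1,1]: t=1:−1/362880 = -1/362880; (3j)²=10/429 [(6 1 5; -4 0 4)], sign=+1
I_A²/I_B² = (5/78)/(10/429) = 11/4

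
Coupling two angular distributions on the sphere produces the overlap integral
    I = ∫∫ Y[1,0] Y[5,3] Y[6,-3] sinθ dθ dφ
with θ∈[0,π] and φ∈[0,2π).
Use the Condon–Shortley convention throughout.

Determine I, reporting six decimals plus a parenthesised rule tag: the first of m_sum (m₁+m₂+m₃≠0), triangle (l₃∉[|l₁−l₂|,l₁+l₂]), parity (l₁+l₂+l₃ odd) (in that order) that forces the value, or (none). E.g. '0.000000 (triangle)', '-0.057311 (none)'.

-0.212310 (none)

Checks pass: Σm=0; 12 even; l₃=6∈[4,6].
(2·1+1)(2·5+1)(2·6+1) = 429
Δ: 0! 2! 10! / 13! → 1/858
sum: t=0:+1/14400 = 1/14400
3j²(1 5 6; 0 0 0) = Δ·Π!·Σ² = 6/143  (sign +1)
sum: t=0:+1/80640 = 1/80640
3j²(1 5 6; 0 3 -3) = Δ·Π!·Σ² = 9/286  (sign -1)
combine: 4πI² = 429·6/143·9/286 = 81/143
take √, sign -1: I = -0.21230956
No selection rule forces the value: the integral is nonzero (none).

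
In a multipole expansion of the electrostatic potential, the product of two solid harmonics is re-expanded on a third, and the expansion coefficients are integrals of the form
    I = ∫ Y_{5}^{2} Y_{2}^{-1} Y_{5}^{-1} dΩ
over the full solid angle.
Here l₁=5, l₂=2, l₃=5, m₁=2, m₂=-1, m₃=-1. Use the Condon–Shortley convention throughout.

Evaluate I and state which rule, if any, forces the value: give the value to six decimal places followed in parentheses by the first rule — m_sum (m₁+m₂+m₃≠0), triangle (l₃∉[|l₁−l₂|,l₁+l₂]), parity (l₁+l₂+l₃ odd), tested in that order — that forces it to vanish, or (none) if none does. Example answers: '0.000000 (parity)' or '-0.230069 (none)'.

Checks pass: Σm=0; 12 even; l₃=5∈[3,7].
(2·5+1)(2·2+1)(2·5+1) = 605
Δ: 2! 8! 2! / 13! → 1/38610
sum: t=0:+1/2880 t=1:−1/576 t=2:+1/2880 = -1/960
3j²(5 2 5; 0 0 0) = Δ·Π!·Σ² = 10/429  (sign +1)
sum: t=0:+1/1440 t=1:−1/2880 = 1/2880
3j²(5 2 5; 2 -1 -1) = Δ·Π!·Σ² = 7/715  (sign +1)
combine: 4πI² = 605·10/429·7/715 = 70/507
take √, sign +1: I = 0.10481902
No selection rule forces the value: the integral is nonzero (none).

0.104819 (none)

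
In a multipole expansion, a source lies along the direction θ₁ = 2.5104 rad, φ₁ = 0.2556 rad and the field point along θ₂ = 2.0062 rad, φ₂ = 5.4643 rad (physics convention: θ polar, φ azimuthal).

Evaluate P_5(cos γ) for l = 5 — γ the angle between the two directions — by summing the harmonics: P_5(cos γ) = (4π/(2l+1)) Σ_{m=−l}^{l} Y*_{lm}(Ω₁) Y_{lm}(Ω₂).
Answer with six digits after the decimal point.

-0.140980

Addition theorem: P_5(cos γ) = (4π/11) Σ_m Y*_{lm}(Ω₁) Y_{lm}(Ω₂), m = −5…5:
  m=-5: (+0.009586+0.031799i) × (-0.164786-0.231819i) = +0.005792-0.007462i  (running Σ = +0.005792-0.007462i)
  m=-4: (-0.074907-0.122617i) × (+0.414639+0.055875i) = -0.024208-0.055027i  (running Σ = -0.018416-0.062489i)
  m=-3: (+0.249105+0.240007i) × (-0.120036+0.098052i) = -0.053435-0.004384i  (running Σ = -0.071851-0.066873i)
  m=-2: (-0.396977-0.222678i) × (-0.018339+0.273416i) = +0.068164-0.104456i  (running Σ = -0.003687-0.171329i)
  m=-1: (+0.145583+0.038043i) × (-0.163830-0.175187i) = -0.017186-0.031737i  (running Σ = -0.020873-0.203066i)
  m=0: (+0.364563-0.000000i) × (-0.223997+0.000000i) = -0.081661+0.000000i  (running Σ = -0.102534-0.203066i)
  m=1: (-0.145583+0.038043i) × (+0.163830-0.175187i) = -0.017186+0.031737i  (running Σ = -0.119720-0.171329i)
  m=2: (-0.396977+0.222678i) × (-0.018339-0.273416i) = +0.068164+0.104456i  (running Σ = -0.051556-0.066873i)
  m=3: (-0.249105+0.240007i) × (+0.120036+0.098052i) = -0.053435+0.004384i  (running Σ = -0.104991-0.062489i)
  m=4: (-0.074907+0.122617i) × (+0.414639-0.055875i) = -0.024208+0.055027i  (running Σ = -0.129199-0.007462i)
  m=5: (-0.009586+0.031799i) × (+0.164786-0.231819i) = +0.005792+0.007462i  (running Σ = -0.123407-0.000000i)
Total Σ_m = -0.123407-0.000000i. Multiply by 1.142397: -0.140980-0.000000i. P_5(cos γ) = -0.140980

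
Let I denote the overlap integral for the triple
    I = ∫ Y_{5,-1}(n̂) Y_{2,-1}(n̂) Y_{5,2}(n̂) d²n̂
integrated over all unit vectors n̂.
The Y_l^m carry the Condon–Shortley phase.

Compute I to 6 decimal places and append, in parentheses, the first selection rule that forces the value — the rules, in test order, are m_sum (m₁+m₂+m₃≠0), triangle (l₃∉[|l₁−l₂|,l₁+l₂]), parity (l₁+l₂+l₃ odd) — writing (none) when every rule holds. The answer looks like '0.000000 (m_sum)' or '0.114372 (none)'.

0.104819 (none)

Rules hold: Σm=0, L=12 even, 3≤5≤7.
N = 11·5·11 = 605
Δ = 2!·8!·2!/13! = 1/38610
Racah Σ t=0..2: t=0:+1/2880 t=1:−1/576 t=2:+1/2880 = -1/960
⇒ 3j(5 2 5; 0 0 0)² = 10/429, sgn +1
Racah Σ t=0..1: t=0:+1/2880 t=1:−1/1440 = -1/2880
⇒ 3j(5 2 5; -1 -1 2)² = 7/715, sgn +1
4πI² = N·(3j₀)²·(3jₘ)² = 70/507
I = +1·√(0.138067/4π) = 0.10481902
No selection rule forces the value: the integral is nonzero (none).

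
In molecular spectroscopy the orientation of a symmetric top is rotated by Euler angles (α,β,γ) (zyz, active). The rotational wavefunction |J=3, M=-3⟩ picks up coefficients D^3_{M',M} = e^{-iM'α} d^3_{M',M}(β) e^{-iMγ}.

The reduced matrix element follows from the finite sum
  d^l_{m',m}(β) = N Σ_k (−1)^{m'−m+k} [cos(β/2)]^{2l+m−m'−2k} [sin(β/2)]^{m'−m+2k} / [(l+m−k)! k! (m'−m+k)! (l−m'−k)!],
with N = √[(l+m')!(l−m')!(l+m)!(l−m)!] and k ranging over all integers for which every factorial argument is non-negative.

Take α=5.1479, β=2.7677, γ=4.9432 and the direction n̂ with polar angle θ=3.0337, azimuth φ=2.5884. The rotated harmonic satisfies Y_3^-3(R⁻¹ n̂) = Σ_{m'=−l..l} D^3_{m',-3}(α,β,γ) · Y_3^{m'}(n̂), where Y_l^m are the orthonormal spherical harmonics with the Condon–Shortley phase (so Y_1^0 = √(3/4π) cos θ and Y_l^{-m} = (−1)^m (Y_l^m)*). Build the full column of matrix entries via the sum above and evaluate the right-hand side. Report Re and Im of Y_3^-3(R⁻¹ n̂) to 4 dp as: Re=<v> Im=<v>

Re=-0.0338 Im=0.0178

Need the full column D^3_{m',-3} for m'=−3..3 at α=5.1479, β=2.7677, γ=4.9432.
cos(β/2)=0.185859, sin(β/2)=0.982576
d^3_{-3,-3}: single k=0 term ⇒ +0.000041;  D = +0.000017-0.000037i
d^3_{-2,-3}: single k=0 term ⇒ -0.000534;  D = -0.000534+0.000004i
d^3_{-1,-3}: single k=0 term ⇒ +0.004462;  D = +0.001912+0.004031i
d^3_{0,-3}: single k=0 term ⇒ -0.027237;  D = +0.017389-0.020965i
d^3_{1,-3}: single k=0 term ⇒ +0.124704;  D = -0.120611-0.031688i
d^3_{2,-3}: single k=0 term ⇒ -0.416957;  D = +0.074069+0.410326i
d^3_{3,-3}: single k=0 term ⇒ +0.899908;  D = +0.735488-0.518548i
Y_3^{m'}(θ=3.0337,φ=2.5884) and Σ D·Y over m':
  (+0.0000-0.0000i)·(+0.0000-0.0005i)  (-0.0005+0.0000i)·(-0.0053-0.0105i)  (+0.0019+0.0040i)·(-0.1167-0.0721i)  (+0.0174-0.0210i)·(-0.7205+0.0000i)  (-0.1206-0.0317i)·(+0.1167-0.0721i)  (+0.0741+0.4103i)·(-0.0053+0.0105i)  (+0.7355-0.5185i)·(-0.0000-0.0005i)
Y_3^-3(R⁻¹ n̂) = -0.033837+0.017754i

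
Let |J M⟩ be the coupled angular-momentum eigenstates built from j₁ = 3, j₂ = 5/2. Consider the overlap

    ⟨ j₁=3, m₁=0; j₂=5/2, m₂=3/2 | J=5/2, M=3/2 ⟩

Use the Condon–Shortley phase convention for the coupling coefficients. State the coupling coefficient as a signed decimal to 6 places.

triangle: 3!×3!×2!/9! = 72/362880
(j±m)!: 3!×3!×4!×1!×4!×1! = 20736
prefactor² = (2J+1)×Δ×N² = 864/35
  k=2: +1/(2!×1!×1!×2!×2!×0!) = 1/8
  k=3: −1/(3!×0!×0!×1!×3!×1!) = -1/36
Σ = 7/72  ⇒  CG² = 864/35×(7/72)² = 7/30
CG = +√(7/30) = +0.483046

+√(7/30) = +0.483046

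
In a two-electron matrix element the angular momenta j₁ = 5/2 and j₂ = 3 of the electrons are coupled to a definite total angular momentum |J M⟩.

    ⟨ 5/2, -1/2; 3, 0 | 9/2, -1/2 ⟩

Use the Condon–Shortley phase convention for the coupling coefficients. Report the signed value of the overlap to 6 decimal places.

j₁+j₂−J=1  J+j₁−j₂=4  J−j₁+j₂=5  j₁+j₂+J+1=11
(j₁±m₁, j₂±m₂, J±M) = (2,3,3,3,4,5)
P² = 69120/77
sum k=0..1:
  [0] +1/72 = 1/72
  [1] −1/48 = -1/48
S = -1/144
C² = P²·S² = 10/231 ; C = -0.208063

−√(10/231) = -0.208063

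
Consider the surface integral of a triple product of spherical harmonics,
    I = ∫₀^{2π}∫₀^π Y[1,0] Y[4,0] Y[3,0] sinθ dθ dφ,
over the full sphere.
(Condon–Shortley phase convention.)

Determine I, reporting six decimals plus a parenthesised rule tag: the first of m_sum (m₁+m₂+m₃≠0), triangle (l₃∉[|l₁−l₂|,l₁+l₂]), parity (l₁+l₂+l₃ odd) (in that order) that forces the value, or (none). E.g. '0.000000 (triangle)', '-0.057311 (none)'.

Rules hold: Σm=0, L=8 even, 3≤3≤5.
N = 3·9·7 = 189
Δ = 2!·0!·6!/9! = 1/252
Racah Σ t=1..1: t=1:−1/36 = -1/36
⇒ 3j(1 4 3; 0 0 0)² = 4/63, sgn +1
(m-triple is (0,0,0) — same symbol as above.)
4πI² = N·(3j₀)²·(3jₘ)² = 16/21
I = +1·√(0.761905/4π) = 0.24623252
No selection rule forces the value: the integral is nonzero (none).

0.246233 (none)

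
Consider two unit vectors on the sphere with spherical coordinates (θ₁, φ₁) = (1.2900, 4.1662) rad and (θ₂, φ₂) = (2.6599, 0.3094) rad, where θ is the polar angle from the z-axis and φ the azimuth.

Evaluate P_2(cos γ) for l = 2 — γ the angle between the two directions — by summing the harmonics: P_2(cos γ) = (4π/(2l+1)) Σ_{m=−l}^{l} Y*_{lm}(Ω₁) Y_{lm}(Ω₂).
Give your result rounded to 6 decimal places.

Addition theorem: P_2(cos γ) = (4π/5) Σ_m Y*_{lm}(Ω₁) Y_{lm}(Ω₂), m = −2…2:
  term(m=-2) = +0.004137+0.029274i   from Y*(Ω₁)=-0.164175+0.316571i, Y(Ω₂)=+0.067533-0.048090i
  term(m=-1) = +0.049258+0.042786i   from Y*(Ω₁)=-0.106850-0.175777i, Y(Ω₂)=-0.302120+0.096577i
  term(m=+0) = -0.103817-0.000000i   from Y*(Ω₁)=-0.242729-0.000000i, Y(Ω₂)=+0.427707+0.000000i
  term(m=+1) = +0.049258-0.042786i   from Y*(Ω₁)=+0.106850-0.175777i, Y(Ω₂)=+0.302120+0.096577i
  term(m=+2) = +0.004137-0.029274i   from Y*(Ω₁)=-0.164175-0.316571i, Y(Ω₂)=+0.067533+0.048090i
Total Σ_m = +0.002972+0.000000i. Multiply by 2.513274: +0.007468+0.000000i. P_2(cos γ) = 0.007468

0.007468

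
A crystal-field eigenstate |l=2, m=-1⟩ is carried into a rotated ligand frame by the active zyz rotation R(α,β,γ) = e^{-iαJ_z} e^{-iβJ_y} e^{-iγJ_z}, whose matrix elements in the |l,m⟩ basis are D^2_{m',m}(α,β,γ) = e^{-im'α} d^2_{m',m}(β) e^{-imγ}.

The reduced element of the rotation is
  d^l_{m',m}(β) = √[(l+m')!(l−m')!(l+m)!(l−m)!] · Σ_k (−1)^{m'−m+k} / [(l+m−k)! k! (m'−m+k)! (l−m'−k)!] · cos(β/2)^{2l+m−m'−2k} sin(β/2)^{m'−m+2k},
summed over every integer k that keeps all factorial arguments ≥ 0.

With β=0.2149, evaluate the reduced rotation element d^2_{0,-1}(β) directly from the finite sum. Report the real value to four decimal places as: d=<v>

d^2_{0,-1}(β=0.2149) via the finite sum:
Half-angle: c=0.994233, s=0.107243. N=√(2·2·1·6)=4.898979
Admissible k: 0..1 (factorial args all ≥0)
  k=0: (−1)^1·4.8990/(2)·0.9942^3·0.1072^1 = -0.258173
  k=1: (−1)^2·4.8990/(2)·0.9942^1·0.1072^3 = +0.003004
d^2_{0,-1}(0.2149) = -0.258173 +0.003004 = -0.255169

d=-0.2552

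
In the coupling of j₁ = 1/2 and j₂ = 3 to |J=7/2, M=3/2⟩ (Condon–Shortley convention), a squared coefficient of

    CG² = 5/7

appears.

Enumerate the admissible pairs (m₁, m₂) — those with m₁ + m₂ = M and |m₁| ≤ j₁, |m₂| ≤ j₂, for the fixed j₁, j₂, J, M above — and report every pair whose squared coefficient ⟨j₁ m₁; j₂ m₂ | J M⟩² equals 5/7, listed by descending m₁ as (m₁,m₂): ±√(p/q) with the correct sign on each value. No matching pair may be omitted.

Admissible pairs with m₁+m₂ = M = 3/2: (-1/2,2), (1/2,1)
  (m₁,m₂)=(1/2,1): CG² = 5/7, CG = +√(5/7)   ← matches the target
  (m₁,m₂)=(-1/2,2): CG² = 2/7, CG = +√(2/7)
Pairs with CG² = 5/7: (1/2,1): +√(5/7)

(1/2,1): +√(5/7)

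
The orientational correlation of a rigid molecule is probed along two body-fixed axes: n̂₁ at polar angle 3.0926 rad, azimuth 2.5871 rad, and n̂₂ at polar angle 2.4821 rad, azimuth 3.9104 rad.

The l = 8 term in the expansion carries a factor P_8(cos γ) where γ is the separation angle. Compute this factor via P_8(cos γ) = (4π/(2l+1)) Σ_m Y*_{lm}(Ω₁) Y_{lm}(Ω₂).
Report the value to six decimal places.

-0.000195

Expand P_8 via completeness: Σ_{m} conj(Y_{8,m}) at Ω₁ times Y_{8,m} at Ω₂ —
  m=-8: (-0.000000+0.000000i) × (+0.010149+0.001355i) = -0.000000+0.000000i  (running Σ = -0.000000+0.000000i)
  m=-7: (-0.000000+0.000000i) × (+0.032773+0.041429i) = -0.000000-0.000000i  (running Σ = -0.000000-0.000000i)
  m=-6: (-0.000000+0.000000i) × (-0.016565+0.165854i) = -0.000000-0.000000i  (running Σ = -0.000000-0.000000i)
  m=-5: (-0.000003-0.000001i) × (-0.269766+0.228350i) = +0.000001-0.000000i  (running Σ = +0.000001-0.000000i)
  m=-4: (-0.000047-0.000062i) × (-0.481326-0.031989i) = +0.000020+0.000031i  (running Σ = +0.000021+0.000031i)
  m=-3: (-0.000151-0.001620i) × (-0.210425-0.232488i) = -0.000345+0.000376i  (running Σ = -0.000324+0.000407i)
  m=-2: (+0.010885-0.021870i) × (-0.005349+0.161136i) = +0.003466+0.001871i  (running Σ = +0.003142+0.002278i)
  m=-1: (+0.201170-0.124585i) × (-0.290303+0.280826i) = -0.023413+0.092661i  (running Σ = -0.020271+0.094939i)
  m=0: (+1.113390-0.000000i) × (+0.036176+0.000000i) = +0.040278+0.000000i  (running Σ = +0.020007+0.094939i)
  m=1: (-0.201170-0.124585i) × (+0.290303+0.280826i) = -0.023413-0.092661i  (running Σ = -0.003407+0.002278i)
  m=2: (+0.010885+0.021870i) × (-0.005349-0.161136i) = +0.003466-0.001871i  (running Σ = +0.000059+0.000407i)
  m=3: (+0.000151-0.001620i) × (+0.210425-0.232488i) = -0.000345-0.000376i  (running Σ = -0.000286+0.000031i)
  m=4: (-0.000047+0.000062i) × (-0.481326+0.031989i) = +0.000020-0.000031i  (running Σ = -0.000265-0.000000i)
  m=5: (+0.000003-0.000001i) × (+0.269766+0.228350i) = +0.000001+0.000000i  (running Σ = -0.000264-0.000000i)
  m=6: (-0.000000-0.000000i) × (-0.016565-0.165854i) = -0.000000+0.000000i  (running Σ = -0.000264-0.000000i)
  m=7: (+0.000000+0.000000i) × (-0.032773+0.041429i) = -0.000000+0.000000i  (running Σ = -0.000264+0.000000i)
  m=8: (-0.000000-0.000000i) × (+0.010149-0.001355i) = -0.000000-0.000000i  (running Σ = -0.000264+0.000000i)
Σ over m = -0.000264+0.000000i; ×(4π/17) → -0.000195+0.000000i. Real part: -0.000195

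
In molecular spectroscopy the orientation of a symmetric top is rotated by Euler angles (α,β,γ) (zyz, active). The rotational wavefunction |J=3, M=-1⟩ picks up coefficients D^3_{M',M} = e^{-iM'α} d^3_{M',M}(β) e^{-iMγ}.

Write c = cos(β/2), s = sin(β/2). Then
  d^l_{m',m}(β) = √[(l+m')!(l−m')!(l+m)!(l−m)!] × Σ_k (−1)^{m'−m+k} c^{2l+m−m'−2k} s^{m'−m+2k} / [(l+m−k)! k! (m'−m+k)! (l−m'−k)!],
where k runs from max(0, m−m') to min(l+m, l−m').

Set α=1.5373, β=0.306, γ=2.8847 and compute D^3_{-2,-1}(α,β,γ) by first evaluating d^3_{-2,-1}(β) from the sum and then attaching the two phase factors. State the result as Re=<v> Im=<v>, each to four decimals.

Split into d^3_{-2,-1}(β=0.3060) × two z-phases.
c=cos(0.306000/2)=0.988318, s=sin(0.306000/2)=0.152404; N=√[1·120·2·24]=75.894664
k∈{1,2} keeps every argument non-negative
  k=1: (−1)^0·75.8947/(24)·0.9883^5·0.1524^1 = +0.454444
  k=2: (−1)^1·75.8947/(12)·0.9883^3·0.1524^3 = -0.021613
d^3_{-2,-1}(0.3060) = +0.454444 -0.021613 = +0.432831
D = (-0.997757+0.066943i)·(+0.432831)·(-0.967184+0.254076i) = +0.410326-0.137749i

Re=0.4103 Im=-0.1377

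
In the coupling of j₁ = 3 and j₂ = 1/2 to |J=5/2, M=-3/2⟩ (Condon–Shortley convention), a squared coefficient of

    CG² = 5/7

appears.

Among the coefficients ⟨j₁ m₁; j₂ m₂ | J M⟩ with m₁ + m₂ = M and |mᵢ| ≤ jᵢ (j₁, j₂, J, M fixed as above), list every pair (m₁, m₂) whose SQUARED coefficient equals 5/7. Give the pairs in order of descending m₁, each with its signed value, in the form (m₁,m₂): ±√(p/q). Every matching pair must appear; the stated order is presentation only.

Admissible pairs with m₁+m₂ = M = -3/2: (-2,1/2), (-1,-1/2)
  (m₁,m₂)=(-1,-1/2): CG² = 2/7, CG = +√(2/7)
  (m₁,m₂)=(-2,1/2): CG² = 5/7, CG = −√(5/7)   ← matches the target
Pairs with CG² = 5/7: (-2,1/2): −√(5/7)

(-2,1/2): −√(5/7)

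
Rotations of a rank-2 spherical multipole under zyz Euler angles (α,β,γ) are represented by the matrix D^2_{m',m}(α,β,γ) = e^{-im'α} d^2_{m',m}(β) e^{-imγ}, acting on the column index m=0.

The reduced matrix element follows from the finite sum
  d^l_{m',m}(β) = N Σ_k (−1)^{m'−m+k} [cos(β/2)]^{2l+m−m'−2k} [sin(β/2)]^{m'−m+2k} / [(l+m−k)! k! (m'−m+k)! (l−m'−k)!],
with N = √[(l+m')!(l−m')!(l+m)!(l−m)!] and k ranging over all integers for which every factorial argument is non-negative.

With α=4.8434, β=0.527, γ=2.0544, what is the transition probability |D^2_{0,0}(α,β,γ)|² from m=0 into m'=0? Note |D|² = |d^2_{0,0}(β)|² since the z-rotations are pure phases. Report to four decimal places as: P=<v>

First d^2_{0,0}(β=0.5270), then the phase factors e^{-i(0)α} and e^{-i(0)γ}:
Half-angle: c=0.965484, s=0.260461. N=√(2·2·2·2)=4.000000
Admissible k: 0..2 (factorial args all ≥0)
  k=0: (−1)^0·4.0000/(4)·0.9655^4·0.2605^0 = +0.868922
  k=1: (−1)^1·4.0000/(1)·0.9655^2·0.2605^2 = -0.252951
  k=2: (−1)^2·4.0000/(4)·0.9655^0·0.2605^4 = +0.004602
d^2_{0,0}(0.5270) = +0.868922 -0.252951 +0.004602 = +0.620573
|D^2_{0,0}|² = |d^2_{0,0}(β)|² = (+0.620573)² = 0.385111 (the z-rotation phases have unit modulus)

P=0.3851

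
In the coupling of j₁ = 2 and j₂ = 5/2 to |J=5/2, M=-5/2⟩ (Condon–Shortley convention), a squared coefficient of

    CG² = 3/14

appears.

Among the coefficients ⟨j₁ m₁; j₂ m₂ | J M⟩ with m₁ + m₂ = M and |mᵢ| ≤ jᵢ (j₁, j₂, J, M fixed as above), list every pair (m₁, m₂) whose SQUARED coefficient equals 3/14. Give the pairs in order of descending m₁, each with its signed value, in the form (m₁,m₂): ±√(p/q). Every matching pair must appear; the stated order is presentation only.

Admissible pairs with m₁+m₂ = M = -5/2: (-2,-1/2), (-1,-3/2), (0,-5/2)
  (m₁,m₂)=(0,-5/2): CG² = 5/14, CG = +√(5/14)
  (m₁,m₂)=(-1,-3/2): CG² = 3/7, CG = −√(3/7)
  (m₁,m₂)=(-2,-1/2): CG² = 3/14, CG = +√(3/14)   ← matches the target
Pairs with CG² = 3/14: (-2,-1/2): +√(3/14)

(-2,-1/2): +√(3/14)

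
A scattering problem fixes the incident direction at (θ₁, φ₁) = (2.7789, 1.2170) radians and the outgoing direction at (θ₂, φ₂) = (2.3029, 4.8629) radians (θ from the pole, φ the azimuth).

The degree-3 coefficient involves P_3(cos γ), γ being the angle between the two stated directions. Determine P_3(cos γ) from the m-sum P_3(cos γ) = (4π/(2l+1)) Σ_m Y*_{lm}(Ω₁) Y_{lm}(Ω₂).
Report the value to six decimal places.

-0.438065

Summing Y*_{l m}(θ₁,φ₁)·Y_{l m}(θ₂,φ₂) over m ∈ [−3, 3]; prefactor 4π/(2·3+1) = 1.795196:
  term(m=-3) = (-0.000185, 0.003193)   from Y*(Ω₁)=(-0.016268, -0.009087), Y(Ω₂)=(-0.074906, -0.154462)
  term(m=-2) = (0.024228, -0.038458)   from Y*(Ω₁)=(0.091402, -0.078180), Y(Ω₂)=(0.360911, -0.112047)
  term(m=-1) = (-0.100369, 0.055394)   from Y*(Ω₁)=(0.133901, 0.362544), Y(Ω₂)=(0.044477, 0.293273)
  term(m=+0) = (-0.091369, -0.000000)   from Y*(Ω₁)=(-0.478205, -0.000000), Y(Ω₂)=(0.191066, 0.000000)
  term(m=+1) = (-0.100369, -0.055394)   from Y*(Ω₁)=(-0.133901, 0.362544), Y(Ω₂)=(-0.044477, 0.293273)
  term(m=+2) = (0.024228, 0.038458)   from Y*(Ω₁)=(0.091402, 0.078180), Y(Ω₂)=(0.360911, 0.112047)
  term(m=+3) = (-0.000185, -0.003193)   from Y*(Ω₁)=(0.016268, -0.009087), Y(Ω₂)=(0.074906, -0.154462)
Σ over m = (-0.244021, 0.000000); ×(4π/7) → (-0.438065, 0.000000). Real part: -0.438065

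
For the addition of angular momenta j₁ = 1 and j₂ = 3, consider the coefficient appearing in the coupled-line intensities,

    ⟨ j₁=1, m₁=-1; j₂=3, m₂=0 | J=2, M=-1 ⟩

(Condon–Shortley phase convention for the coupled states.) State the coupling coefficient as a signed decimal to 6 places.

triangle: 2!*0!*4!/7! = 48/5040
(j±m)!: 0!*2!*3!*3!*1!*3! = 432
prefactor² = (2J+1)*Δ*N² = 144/7
  k=2: +1/(2!*0!*0!*1!*0!*3!) = 1/12
Σ = 1/12  ⇒  CG² = 144/7*(1/12)² = 1/7
CG = +√(1/7) = +0.377964

+√(1/7) = +0.377964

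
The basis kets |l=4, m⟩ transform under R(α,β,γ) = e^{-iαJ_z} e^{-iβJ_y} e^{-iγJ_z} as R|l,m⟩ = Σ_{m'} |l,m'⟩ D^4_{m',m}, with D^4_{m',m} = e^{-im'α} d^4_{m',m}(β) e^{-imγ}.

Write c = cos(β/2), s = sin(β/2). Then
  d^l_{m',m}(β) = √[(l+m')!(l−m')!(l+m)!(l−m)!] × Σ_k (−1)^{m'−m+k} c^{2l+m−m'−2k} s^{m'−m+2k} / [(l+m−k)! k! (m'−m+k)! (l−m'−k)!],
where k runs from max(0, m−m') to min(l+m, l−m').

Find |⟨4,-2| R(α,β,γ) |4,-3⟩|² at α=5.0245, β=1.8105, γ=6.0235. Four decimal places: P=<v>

Split into d^4_{-2,-3}(β=1.8105) × two z-phases.
With c≡cos(β/2)=0.617489 and s≡sin(β/2)=0.786580, N=[2·720·1·5040]^{1/2}=2693.993318
k: max(0,(-3)−(-2))=0 … min(4+(-3),4−(-2))=1
  k=0: (−1)^1·2693.9933/(720)·0.6175^7·0.7866^1 = -0.100742
  k=1: (−1)^2·2693.9933/(240)·0.6175^5·0.7866^3 = +0.490410
d^4_{-2,-3}(1.8105) = -0.100742 +0.490410 = +0.389668
|D^4_{-2,-3}|² = |d^4_{-2,-3}(β)|² = (+0.389668)² = 0.151841 (the z-rotation phases have unit modulus)

P=0.1518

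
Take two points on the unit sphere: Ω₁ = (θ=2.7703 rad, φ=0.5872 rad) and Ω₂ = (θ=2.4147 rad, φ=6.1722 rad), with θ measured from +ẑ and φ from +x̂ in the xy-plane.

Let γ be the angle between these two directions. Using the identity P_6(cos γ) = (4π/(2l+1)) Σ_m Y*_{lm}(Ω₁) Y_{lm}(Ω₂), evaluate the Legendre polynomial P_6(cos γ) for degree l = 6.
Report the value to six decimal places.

Term-by-term m-sum for l=6 (normalisation 4π/13 = 0.966644):
  [-6]  conj(Y_{6,-6})(Ω₁) = -0.00102 - 0.00041j ; Y_{6,-6}(Ω₂) = 0.03272 + 0.02571j ; Δ = -0.00002 - 0.00004j
  [-5]  conj(Y_{6,-5})(Ω₁) = 0.00960 - 0.00200j ; Y_{6,-5}(Ω₂) = -0.13775 - 0.08539j ; Δ = -0.00149 - 0.00054j
  [-4]  conj(Y_{6,-4})(Ω₁) = -0.03711 + 0.03766j ; Y_{6,-4}(Ω₂) = 0.32313 + 0.15368j ; Δ = -0.01778 + 0.00647j
  [-3]  conj(Y_{6,-3})(Ω₁) = 0.03602 - 0.18650j ; Y_{6,-3}(Ω₂) = -0.42421 - 0.14670j ; Δ = -0.04264 + 0.07383j
  [-2]  conj(Y_{6,-2})(Ω₁) = 0.16973 + 0.40551j ; Y_{6,-2}(Ω₂) = 0.17370 + 0.03920j ; Δ = 0.01358 + 0.07709j
  [-1]  conj(Y_{6,-1})(Ω₁) = -0.44444 - 0.29578j ; Y_{6,-1}(Ω₂) = 0.29734 + 0.03314j ; Δ = -0.12235 - 0.10268j
  [+0]  conj(Y_{6,0})(Ω₁) = -0.00585 + 0.00000j ; Y_{6,0}(Ω₂) = -0.27760 + 0.00000j ; Δ = 0.00162 + 0.00000j
  [+1]  conj(Y_{6,1})(Ω₁) = 0.44444 - 0.29578j ; Y_{6,1}(Ω₂) = -0.29734 + 0.03314j ; Δ = -0.12235 + 0.10268j
  [+2]  conj(Y_{6,2})(Ω₁) = 0.16973 - 0.40551j ; Y_{6,2}(Ω₂) = 0.17370 - 0.03920j ; Δ = 0.01358 - 0.07709j
  [+3]  conj(Y_{6,3})(Ω₁) = -0.03602 - 0.18650j ; Y_{6,3}(Ω₂) = 0.42421 - 0.14670j ; Δ = -0.04264 - 0.07383j
  [+4]  conj(Y_{6,4})(Ω₁) = -0.03711 - 0.03766j ; Y_{6,4}(Ω₂) = 0.32313 - 0.15368j ; Δ = -0.01778 - 0.00647j
  [+5]  conj(Y_{6,5})(Ω₁) = -0.00960 - 0.00200j ; Y_{6,5}(Ω₂) = 0.13775 - 0.08539j ; Δ = -0.00149 + 0.00054j
  [+6]  conj(Y_{6,6})(Ω₁) = -0.00102 + 0.00041j ; Y_{6,6}(Ω₂) = 0.03272 - 0.02571j ; Δ = -0.00002 + 0.00004j
Σ over m = -0.33979 - 0.00000j; ×(4π/13) → -0.32845 - 0.00000j. Real part: -0.328451

-0.328451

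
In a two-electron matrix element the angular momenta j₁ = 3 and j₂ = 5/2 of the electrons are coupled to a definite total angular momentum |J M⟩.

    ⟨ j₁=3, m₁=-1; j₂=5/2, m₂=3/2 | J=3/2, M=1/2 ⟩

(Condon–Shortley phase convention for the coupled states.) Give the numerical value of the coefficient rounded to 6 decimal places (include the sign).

-0.483046  (= −√(7/30))

triangle: 4!·2!·1!/8! = 48/40320
(j±m)!: 2!·4!·4!·1!·2!·1! = 2304
prefactor² = (2J+1)·Δ·N² = 384/35
  k=3: −1/(3!·1!·1!·1!·1!·0!) = -1/6
  k=4: +1/(4!·0!·0!·0!·2!·1!) = 1/48
Σ = -7/48  ⇒  CG² = 384/35·(-7/48)² = 7/30
CG = −√(7/30) = -0.483046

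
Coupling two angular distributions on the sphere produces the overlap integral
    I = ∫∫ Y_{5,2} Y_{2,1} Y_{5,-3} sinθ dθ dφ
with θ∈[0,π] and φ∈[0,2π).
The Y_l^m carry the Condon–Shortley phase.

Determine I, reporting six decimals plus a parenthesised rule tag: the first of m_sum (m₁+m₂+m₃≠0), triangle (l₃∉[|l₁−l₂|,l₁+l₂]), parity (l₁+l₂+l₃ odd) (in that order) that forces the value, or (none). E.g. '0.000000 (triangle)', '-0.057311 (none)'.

m-sum 0 ✓  L=12 even ✓  3≤5≤7 ✓
Π(2lᵢ+1) = 11×5×11 = 605
triangle coeff Δ(5,2,5) = 1/38610
Σ_t [0,2]: t=0:+1/2880 t=1:−1/576 t=2:+1/2880 = -1/960
(3j)²=10/429 [(5 2 5; 0 0 0)], sign=+1
Σ_t [1,2]: t=1:−1/2880 t=2:+1/10080 = -1/4032
(3j)²=10/429 [(5 2 5; 2 1 -3)], sign=-1
⇒ 4πI² = 500/1521
I = (-1)√(500/1521/(4π)) = -0.16173926
No selection rule forces the value: the integral is nonzero (none).

-0.161739 (none)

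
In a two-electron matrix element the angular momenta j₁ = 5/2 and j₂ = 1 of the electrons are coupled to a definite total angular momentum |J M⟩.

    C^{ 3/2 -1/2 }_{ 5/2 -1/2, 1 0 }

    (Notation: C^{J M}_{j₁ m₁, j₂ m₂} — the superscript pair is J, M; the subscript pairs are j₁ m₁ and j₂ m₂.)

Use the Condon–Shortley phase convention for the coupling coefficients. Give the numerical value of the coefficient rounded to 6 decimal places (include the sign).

j₁+j₂−J=2  J+j₁−j₂=3  J−j₁+j₂=0  j₁+j₂+J+1=6
(j₁±m₁, j₂±m₂, J±M) = (2,3,1,1,1,2)
P² = 8/5
sum k=1..1:
  [1] −1/2 = -1/2
S = -1/2
C² = P²·S² = 2/5 ; C = -0.632456

−√(2/5) = -0.632456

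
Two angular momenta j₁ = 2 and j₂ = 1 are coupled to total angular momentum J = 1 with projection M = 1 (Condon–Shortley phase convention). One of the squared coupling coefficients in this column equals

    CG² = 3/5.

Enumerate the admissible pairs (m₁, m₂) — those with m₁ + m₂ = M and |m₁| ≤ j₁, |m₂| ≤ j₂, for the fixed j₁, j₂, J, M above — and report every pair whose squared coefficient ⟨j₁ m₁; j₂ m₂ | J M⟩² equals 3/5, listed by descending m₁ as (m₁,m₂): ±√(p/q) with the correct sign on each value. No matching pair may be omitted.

(2,-1): +√(3/5)

Admissible pairs with m₁+m₂ = M = 1: (0,1), (1,0), (2,-1)
  (m₁,m₂)=(2,-1): CG² = 3/5, CG = +√(3/5)   ← matches the target
  (m₁,m₂)=(1,0): CG² = 3/10, CG = −√(3/10)
  (m₁,m₂)=(0,1): CG² = 1/10, CG = +√(1/10)
Pairs with CG² = 3/5: (2,-1): +√(3/5)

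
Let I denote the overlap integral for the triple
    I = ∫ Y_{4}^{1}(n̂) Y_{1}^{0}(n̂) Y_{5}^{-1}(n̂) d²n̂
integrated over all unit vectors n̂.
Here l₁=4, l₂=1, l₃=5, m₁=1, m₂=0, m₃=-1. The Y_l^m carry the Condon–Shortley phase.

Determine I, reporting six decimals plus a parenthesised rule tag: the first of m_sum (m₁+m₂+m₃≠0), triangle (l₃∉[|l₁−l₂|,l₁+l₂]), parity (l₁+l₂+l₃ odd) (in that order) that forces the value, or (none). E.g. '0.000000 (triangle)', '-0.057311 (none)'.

m-sum 0 ✓  L=10 even ✓  3≤5≤5 ✓
Π(2lᵢ+1) = 9×3×11 = 297
triangle coeff Δ(4,1,5) = 1/495
Σ_t [0,0]: t=0:+1/576 = 1/576
(3j)²=5/99 [(4 1 5; 0 0 0)], sign=-1
Σ_t [0,0]: t=0:+1/720 = 1/720
(3j)²=8/165 [(4 1 5; 1 0 -1)], sign=+1
⇒ 4πI² = 8/11
I = (-1)√(8/11/(4π)) = -0.24057125
No selection rule forces the value: the integral is nonzero (none).

-0.240571 (none)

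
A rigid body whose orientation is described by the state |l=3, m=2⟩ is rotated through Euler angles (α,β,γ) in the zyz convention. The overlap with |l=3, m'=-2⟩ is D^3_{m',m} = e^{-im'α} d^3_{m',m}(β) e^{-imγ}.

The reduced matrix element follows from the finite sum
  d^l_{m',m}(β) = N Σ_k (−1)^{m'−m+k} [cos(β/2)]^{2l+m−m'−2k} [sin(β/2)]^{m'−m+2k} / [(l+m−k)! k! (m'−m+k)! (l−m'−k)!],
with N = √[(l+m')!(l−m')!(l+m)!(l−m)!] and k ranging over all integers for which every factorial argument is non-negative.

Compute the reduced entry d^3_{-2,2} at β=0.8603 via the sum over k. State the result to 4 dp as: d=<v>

d^3_{-2,2}(β=0.8603) via the finite sum:
c=cos(0.860300/2)=0.908903, s=sin(0.860300/2)=0.417007; N=√[1·120·120·1]=120.000000
k: max(0,(2)−(-2))=4 … min(3+(2),3−(-2))=5
  k=4: (−1)^0·120.0000/(24)·0.9089^2·0.4170^4 = +0.124905
  k=5: (−1)^1·120.0000/(120)·0.9089^0·0.4170^6 = -0.005258
d^3_{-2,2}(0.8603) = +0.124905 -0.005258 = +0.119646

d=0.1196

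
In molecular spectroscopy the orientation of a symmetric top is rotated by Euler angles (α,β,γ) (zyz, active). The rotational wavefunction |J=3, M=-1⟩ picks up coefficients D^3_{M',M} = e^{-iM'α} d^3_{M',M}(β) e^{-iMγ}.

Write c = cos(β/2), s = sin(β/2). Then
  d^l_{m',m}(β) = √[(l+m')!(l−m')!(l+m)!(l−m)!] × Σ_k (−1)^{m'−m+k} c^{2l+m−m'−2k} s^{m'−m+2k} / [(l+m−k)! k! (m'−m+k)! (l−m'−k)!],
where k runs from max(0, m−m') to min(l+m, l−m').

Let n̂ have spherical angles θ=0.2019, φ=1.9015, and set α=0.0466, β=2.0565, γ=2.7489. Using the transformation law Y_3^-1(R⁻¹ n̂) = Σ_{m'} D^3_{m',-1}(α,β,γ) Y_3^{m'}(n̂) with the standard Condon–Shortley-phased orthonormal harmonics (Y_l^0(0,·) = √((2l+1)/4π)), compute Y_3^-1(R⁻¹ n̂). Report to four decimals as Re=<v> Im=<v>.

Re=0.0784 Im=-0.0133

Need the full column D^3_{m',-1} for m'=−3..3 at α=0.0466, β=2.0565, γ=2.7489.
cos(β/2)=0.516318, sin(β/2)=0.856397
d^3_{-3,-1}: single k=2 term ⇒ +0.201867;  D = -0.195446+0.050508i
d^3_{-2,-1}: k∈[1..2] ⇒ +0.099372 -0.546774 = -0.447402;  D = +0.427487-0.131999i
d^3_{-1,-1}: k∈[0..2] ⇒ +0.018945 -0.416975 +0.860372 = +0.462343;  D = -0.434928+0.156838i
d^3_{0,-1}: k∈[0..2] ⇒ -0.108856 +0.898441 -0.823917 = -0.034332;  D = +0.031719-0.013138i
d^3_{1,-1}: k∈[0..2] ⇒ +0.312731 -1.147163 +0.394503 = -0.439929;  D = +0.398159-0.187101i
d^3_{2,-1}: k∈[0..1] ⇒ -0.546774 +0.752129 = +0.205356;  D = -0.181587+0.095901i
d^3_{3,-1}: single k=0 term ⇒ +0.555368;  D = -0.478474+0.281951i
Y_3^{m'}(θ=0.2019,φ=1.9015) and Σ D·Y over m':
  (-0.1954+0.0505i)·(+0.0028+0.0018i)  (+0.4275-0.1320i)·(-0.0318+0.0247i)  (-0.4349+0.1568i)·(-0.0799-0.2329i)  (+0.0317-0.0131i)·(+0.6577+0.0000i)  (+0.3982-0.1871i)·(+0.0799-0.2329i)  (-0.1816+0.0959i)·(-0.0318-0.0247i)  (-0.4785+0.2820i)·(-0.0028+0.0018i)
Y_3^-1(R⁻¹ n̂) = +0.078422-0.013257i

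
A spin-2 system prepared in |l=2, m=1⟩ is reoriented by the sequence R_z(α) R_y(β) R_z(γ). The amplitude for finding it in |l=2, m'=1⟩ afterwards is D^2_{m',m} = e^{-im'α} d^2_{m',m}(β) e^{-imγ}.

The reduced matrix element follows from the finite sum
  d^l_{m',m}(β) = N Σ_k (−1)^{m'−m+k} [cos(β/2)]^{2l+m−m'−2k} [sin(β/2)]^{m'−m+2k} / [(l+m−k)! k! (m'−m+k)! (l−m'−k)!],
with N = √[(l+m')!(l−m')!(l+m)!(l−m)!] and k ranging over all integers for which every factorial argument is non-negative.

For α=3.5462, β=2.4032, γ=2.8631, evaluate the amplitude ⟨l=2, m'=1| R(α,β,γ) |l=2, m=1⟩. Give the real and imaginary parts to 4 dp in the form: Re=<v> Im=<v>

Re=-0.3203 Im=0.0406

First d^2_{1,1}(β=2.4032), then the phase factors e^{-i(1)α} and e^{-i(1)γ}:
c=cos(2.403200/2)=0.360866, s=sin(2.403200/2)=0.932618; N=√[6·1·6·1]=6.000000
k∈{0,1} keeps every argument non-negative
  k=0: (−1)^0·6.0000/(6)·0.3609^4·0.9326^0 = +0.016958
  k=1: (−1)^1·6.0000/(2)·0.3609^2·0.9326^2 = -0.339798
d^2_{1,1}(2.4032) = +0.016958 -0.339798 = -0.322839
Attach z-rotation phases: D = e^{-i(1)(3.5462)}·(-0.322839)·e^{-i(1)(2.8631)} = -0.320275+0.040607i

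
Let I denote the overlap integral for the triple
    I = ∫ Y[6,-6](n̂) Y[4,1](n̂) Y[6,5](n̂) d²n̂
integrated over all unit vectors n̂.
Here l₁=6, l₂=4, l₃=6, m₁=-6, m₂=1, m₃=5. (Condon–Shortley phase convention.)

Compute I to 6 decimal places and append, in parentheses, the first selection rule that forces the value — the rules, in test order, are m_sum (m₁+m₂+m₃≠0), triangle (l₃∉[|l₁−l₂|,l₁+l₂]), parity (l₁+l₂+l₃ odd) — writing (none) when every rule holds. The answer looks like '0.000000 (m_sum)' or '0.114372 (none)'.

Rules hold: Σm=0, L=16 even, 2≤6≤10.
N = 13·9·13 = 1521
Δ = 4!·8!·4!/17! = 1/15315300
Racah Σ t=0..4: t=0:+1/829440 t=1:−1/25920 t=2:+1/9216 t=3:−1/25920 t=4:+1/829440 = 7/207360
⇒ 3j(6 4 6; 0 0 0)² = 28/2431, sgn +1
Racah Σ t=4..4: t=4:+1/5806080 = 1/5806080
⇒ 3j(6 4 6; -6 1 5)² = 165/6188, sgn -1
4πI² = N·(3j₀)²·(3jₘ)² = 135/289
I = -1·√(0.467128/4π) = -0.19280266
No selection rule forces the value: the integral is nonzero (none).

-0.192803 (none)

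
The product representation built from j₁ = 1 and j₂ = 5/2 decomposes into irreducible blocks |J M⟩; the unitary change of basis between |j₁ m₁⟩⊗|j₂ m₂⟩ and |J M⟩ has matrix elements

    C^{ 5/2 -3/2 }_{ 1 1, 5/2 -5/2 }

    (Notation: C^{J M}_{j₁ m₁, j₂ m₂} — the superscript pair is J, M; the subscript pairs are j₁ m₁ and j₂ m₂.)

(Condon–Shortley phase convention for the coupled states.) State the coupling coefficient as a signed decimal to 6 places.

j₁+j₂−J=1  J+j₁−j₂=1  J−j₁+j₂=4  j₁+j₂+J+1=7
(j₁±m₁, j₂±m₂, J±M) = (2,0,0,5,1,4)
P² = 1152/7
sum k=0..0:
  [0] +1/24 = 1/24
S = 1/24
C² = P²·S² = 2/7 ; C = +0.534522

+0.534522  (= +√(2/7))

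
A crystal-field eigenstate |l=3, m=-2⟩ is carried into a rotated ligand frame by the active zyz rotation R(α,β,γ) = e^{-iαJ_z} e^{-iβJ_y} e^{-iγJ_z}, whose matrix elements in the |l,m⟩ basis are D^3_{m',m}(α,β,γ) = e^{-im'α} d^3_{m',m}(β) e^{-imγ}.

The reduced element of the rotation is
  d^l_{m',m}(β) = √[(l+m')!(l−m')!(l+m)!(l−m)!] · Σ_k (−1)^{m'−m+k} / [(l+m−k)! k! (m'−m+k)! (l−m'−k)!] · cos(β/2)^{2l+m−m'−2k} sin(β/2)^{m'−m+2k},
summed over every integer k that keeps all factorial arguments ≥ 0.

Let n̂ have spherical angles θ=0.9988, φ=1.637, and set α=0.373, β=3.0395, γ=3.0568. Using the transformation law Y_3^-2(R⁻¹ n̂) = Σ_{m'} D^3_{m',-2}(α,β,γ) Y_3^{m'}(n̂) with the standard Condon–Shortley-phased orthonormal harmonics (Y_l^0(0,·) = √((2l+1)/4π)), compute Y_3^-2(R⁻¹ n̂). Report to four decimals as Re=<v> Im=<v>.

Re=0.2392 Im=-0.3032

Need the full column D^3_{m',-2} for m'=−3..3 at α=0.3730, β=3.0395, γ=3.0568.
cos(β/2)=0.051024, sin(β/2)=0.998697
d^3_{-3,-2}: single k=1 term ⇒ +0.000001;  D = +0.000000+0.000001i
d^3_{-2,-2}: k∈[0..1] ⇒ +0.000000 -0.000034 = -0.000034;  D = -0.000028-0.000018i
d^3_{-1,-2}: k∈[0..1] ⇒ -0.000001 +0.000837 = +0.000836;  D = +0.000819+0.000169i
d^3_{0,-2}: k∈[0..1] ⇒ +0.000037 -0.014186 = -0.014149;  D = -0.013946+0.002388i
d^3_{1,-2}: k∈[0..1] ⇒ -0.000837 +0.160304 = +0.159468;  D = +0.136564-0.082341i
d^3_{2,-2}: k∈[0..1] ⇒ +0.012950 -0.992210 = -0.979260;  D = -0.596689+0.776474i
d^3_{3,-2}: single k=0 term ⇒ -0.124171;  D = -0.034579+0.119259i
Y_3^{m'}(θ=0.9988,φ=1.637) and Σ D·Y over m':
  (+0.0000+0.0000i)·(+0.0489+0.2431i)  (-0.0000-0.0000i)·(-0.3877+0.0516i)  (+0.0008+0.0002i)·(-0.0084-0.1261i)  (-0.0139+0.0024i)·(-0.3101+0.0000i)  (+0.1366-0.0823i)·(+0.0084-0.1261i)  (-0.5967+0.7765i)·(-0.3877-0.0516i)  (-0.0346+0.1193i)·(-0.0489+0.2431i)
Y_3^-2(R⁻¹ n̂) = +0.239226-0.303213i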